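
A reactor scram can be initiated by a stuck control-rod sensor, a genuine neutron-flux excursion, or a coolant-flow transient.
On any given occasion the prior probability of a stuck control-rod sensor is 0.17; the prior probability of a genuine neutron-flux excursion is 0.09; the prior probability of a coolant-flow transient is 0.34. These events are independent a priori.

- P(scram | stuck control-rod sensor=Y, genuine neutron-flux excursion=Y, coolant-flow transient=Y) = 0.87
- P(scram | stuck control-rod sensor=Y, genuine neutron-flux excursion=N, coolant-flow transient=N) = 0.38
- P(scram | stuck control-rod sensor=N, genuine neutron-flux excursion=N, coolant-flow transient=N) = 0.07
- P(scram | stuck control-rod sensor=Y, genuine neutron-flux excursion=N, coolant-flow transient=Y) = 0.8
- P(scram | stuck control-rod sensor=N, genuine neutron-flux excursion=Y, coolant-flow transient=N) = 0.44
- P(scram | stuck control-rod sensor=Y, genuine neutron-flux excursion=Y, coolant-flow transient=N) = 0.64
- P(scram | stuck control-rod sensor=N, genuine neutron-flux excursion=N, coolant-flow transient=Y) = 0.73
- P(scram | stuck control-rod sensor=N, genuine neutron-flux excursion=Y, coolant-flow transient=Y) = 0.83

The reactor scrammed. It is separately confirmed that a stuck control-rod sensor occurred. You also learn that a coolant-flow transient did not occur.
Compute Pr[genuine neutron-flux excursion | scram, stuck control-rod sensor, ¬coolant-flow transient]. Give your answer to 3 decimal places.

Pr[genuine neutron-flux excursion | scram, stuck control-rod sensor, ¬coolant-flow transient] ≈ 0.143

Sum P(scram|·) weighted by the priors over both values of genuine neutron-flux excursion:
  P(scram | stuck control-rod sensor, ¬coolant-flow transient) = 0.38×0.91 + 0.64×0.09
        = 0.345800 + 0.057600 = 0.403400
Keeping only the genuine neutron-flux excursion-present terms gives 0.057600, so
  P(genuine neutron-flux excursion | scram, stuck control-rod sensor, ¬coolant-flow transient) = 0.057600 / 0.403400 ≈ 0.143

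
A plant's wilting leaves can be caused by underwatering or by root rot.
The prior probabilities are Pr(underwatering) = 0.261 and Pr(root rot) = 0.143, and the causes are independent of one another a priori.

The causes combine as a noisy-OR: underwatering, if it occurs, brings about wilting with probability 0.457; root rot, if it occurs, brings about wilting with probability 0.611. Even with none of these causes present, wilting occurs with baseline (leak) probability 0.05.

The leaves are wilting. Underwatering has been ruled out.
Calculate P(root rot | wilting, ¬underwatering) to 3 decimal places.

Under noisy-OR, P(wilting | causes) = 1 − (1−0.05)·∏(1−qᵢ) over the active causes.
P(wilting | ¬underwatering) = 0.05×0.857 + 0.63045×0.143 = 0.042850 + 0.090154 = 0.133004
Of this, 0.090154 comes from 0.63045×0.143 (the root rot=true cases).
Hence the posterior is 0.090154/0.133004 ≈ 0.678.

P(root rot | wilting, ¬underwatering) ≈ 0.678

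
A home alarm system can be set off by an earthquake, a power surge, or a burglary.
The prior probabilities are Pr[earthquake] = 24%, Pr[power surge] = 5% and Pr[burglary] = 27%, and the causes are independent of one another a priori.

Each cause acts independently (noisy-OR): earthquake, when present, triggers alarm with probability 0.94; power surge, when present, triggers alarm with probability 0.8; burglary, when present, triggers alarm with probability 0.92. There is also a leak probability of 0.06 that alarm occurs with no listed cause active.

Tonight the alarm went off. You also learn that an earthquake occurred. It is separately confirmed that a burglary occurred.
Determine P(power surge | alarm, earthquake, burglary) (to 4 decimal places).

P(power surge | alarm, earthquake, burglary) ≈ 0.0502

Under noisy-OR, P(alarm | causes) = 1 − (1−0.06)·∏(1−qᵢ) over the active causes.
For the numerator, keep only power surge=true terms: 0.999098*0.05 = 0.049955
Denominator P(alarm | earthquake, burglary): 0.995488*0.95 + 0.999098*0.05 = 0.995669
Posterior = 0.049955 / 0.995669 ≈ 0.0502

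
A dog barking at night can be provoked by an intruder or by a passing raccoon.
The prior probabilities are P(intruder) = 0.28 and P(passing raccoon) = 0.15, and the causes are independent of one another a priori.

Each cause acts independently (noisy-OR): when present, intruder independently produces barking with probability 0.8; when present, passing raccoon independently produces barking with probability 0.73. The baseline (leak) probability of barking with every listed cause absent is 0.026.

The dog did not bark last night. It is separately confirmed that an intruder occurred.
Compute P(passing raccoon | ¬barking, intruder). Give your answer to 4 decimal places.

Under noisy-OR, P(barking | causes) = 1 − (1−0.026)·∏(1−qᵢ) over the active causes.
For the numerator, keep only passing raccoon=true terms: 0.052596×0.15 = 0.007889
Denominator P(¬barking | intruder): 0.1948×0.85 + 0.052596×0.15 = 0.173469
Posterior = 0.007889 / 0.173469 ≈ 0.0455

P(passing raccoon | ¬barking, intruder) ≈ 0.0455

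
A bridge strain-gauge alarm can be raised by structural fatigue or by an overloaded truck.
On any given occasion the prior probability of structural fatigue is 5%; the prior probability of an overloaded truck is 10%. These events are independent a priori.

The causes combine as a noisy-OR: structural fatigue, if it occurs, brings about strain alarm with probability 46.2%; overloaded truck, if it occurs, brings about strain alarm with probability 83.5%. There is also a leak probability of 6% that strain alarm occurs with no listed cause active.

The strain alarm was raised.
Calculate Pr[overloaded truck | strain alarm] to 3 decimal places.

Under noisy-OR, P(strain alarm | causes) = 1 − (1−0.06)·∏(1−qᵢ) over the active causes.
For the numerator, keep only overloaded truck=true terms: 0.080265 + 0.004583 = 0.084848
Denominator P(strain alarm): 0.06×0.95×0.9 + 0.8449×0.95×0.1 + 0.49428×0.05×0.9 + 0.916556×0.05×0.1 = 0.158391
Posterior = 0.084848 / 0.158391 ≈ 0.536

Pr[overloaded truck | strain alarm] ≈ 0.536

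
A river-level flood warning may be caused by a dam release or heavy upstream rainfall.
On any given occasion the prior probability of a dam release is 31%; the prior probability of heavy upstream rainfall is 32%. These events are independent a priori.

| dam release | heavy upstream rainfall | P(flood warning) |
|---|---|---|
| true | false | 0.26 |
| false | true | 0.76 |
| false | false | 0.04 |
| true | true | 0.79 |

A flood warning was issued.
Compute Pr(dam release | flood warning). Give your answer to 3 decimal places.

P(flood warning) = 0.04×0.69×0.68 + 0.76×0.69×0.32 + 0.26×0.31×0.68 + 0.79×0.31×0.32 = 0.018768 + 0.167808 + 0.054808 + 0.078368 = 0.319752
Restricting to configurations with dam release present: 0.054808 + 0.078368 = 0.133176.
Hence the posterior is 0.133176/0.319752 ≈ 0.416.

Pr(dam release | flood warning) ≈ 0.416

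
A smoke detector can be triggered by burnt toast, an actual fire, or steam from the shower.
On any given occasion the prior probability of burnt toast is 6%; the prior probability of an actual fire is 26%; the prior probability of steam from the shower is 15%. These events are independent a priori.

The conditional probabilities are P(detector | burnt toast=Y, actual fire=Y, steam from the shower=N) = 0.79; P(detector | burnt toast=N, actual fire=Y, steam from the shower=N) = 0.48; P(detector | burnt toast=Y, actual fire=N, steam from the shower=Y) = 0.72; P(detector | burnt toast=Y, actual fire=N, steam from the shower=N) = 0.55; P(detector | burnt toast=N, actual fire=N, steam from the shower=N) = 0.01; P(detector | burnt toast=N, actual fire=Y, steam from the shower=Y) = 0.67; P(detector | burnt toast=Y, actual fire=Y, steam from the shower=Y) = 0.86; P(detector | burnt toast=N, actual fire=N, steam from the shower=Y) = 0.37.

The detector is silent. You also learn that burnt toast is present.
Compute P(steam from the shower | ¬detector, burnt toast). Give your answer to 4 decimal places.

P(¬detector | burnt toast) = 0.45*0.74*0.85 + 0.28*0.74*0.15 + 0.21*0.26*0.85 + 0.14*0.26*0.15 = 0.283050 + 0.031080 + 0.046410 + 0.005460 = 0.366000
Restricting to configurations with steam from the shower present: 0.031080 + 0.005460 = 0.036540.
So P(steam from the shower | ¬detector, burnt toast) = 0.036540/0.366000 ≈ 0.0998.

P(steam from the shower | ¬detector, burnt toast) ≈ 0.0998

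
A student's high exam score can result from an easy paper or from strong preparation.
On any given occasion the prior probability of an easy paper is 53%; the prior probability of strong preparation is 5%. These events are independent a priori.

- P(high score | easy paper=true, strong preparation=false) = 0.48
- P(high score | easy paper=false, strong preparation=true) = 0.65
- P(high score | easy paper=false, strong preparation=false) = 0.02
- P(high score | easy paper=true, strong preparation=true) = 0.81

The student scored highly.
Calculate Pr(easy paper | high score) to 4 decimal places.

Enumerate the 4 (easy paper, strong preparation) configurations and weight by the priors:
  P(high score) = 0.02·0.47·0.95 + 0.65·0.47·0.05 + 0.48·0.53·0.95 + 0.81·0.53·0.05
        = 0.008930 + 0.015275 + 0.241680 + 0.021465 = 0.287350
Configurations with easy paper contribute 0.263145, so
  P(easy paper | high score) = 0.263145 / 0.287350 ≈ 0.9158

Pr(easy paper | high score) ≈ 0.9158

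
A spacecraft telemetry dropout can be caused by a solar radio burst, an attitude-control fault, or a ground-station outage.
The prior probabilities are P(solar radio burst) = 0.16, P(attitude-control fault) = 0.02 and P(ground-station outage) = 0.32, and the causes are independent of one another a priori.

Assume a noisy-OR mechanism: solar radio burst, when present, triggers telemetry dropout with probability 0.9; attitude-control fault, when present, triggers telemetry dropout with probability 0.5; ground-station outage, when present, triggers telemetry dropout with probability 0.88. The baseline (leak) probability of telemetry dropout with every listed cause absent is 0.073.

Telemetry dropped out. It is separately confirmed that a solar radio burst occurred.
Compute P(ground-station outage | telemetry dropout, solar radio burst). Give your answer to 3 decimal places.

Under noisy-OR, P(telemetry dropout | causes) = 1 − (1−0.073)·∏(1−qᵢ) over the active causes.
P(telemetry dropout | solar radio burst) = 0.9073·0.98·0.68 + 0.988876·0.98·0.32 + 0.95365·0.02·0.68 + 0.994438·0.02·0.32 = 0.604625 + 0.310112 + 0.012970 + 0.006364 = 0.934071
The ground-station outage-present share is 0.310112 + 0.006364 = 0.316476.
Hence the posterior is 0.316476/0.934071 ≈ 0.339.

P(ground-station outage | telemetry dropout, solar radio burst) ≈ 0.339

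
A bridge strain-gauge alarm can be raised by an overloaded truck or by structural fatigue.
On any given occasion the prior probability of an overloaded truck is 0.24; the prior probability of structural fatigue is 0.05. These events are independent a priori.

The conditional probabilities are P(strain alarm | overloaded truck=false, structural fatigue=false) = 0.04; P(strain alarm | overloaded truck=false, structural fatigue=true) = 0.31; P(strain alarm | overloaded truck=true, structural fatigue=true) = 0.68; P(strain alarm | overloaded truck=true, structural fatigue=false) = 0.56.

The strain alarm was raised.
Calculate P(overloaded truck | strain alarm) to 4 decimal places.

P(overloaded truck | strain alarm) ≈ 0.7696

Enumerate the 4 (overloaded truck, structural fatigue) configurations and weight by the priors:
  P(strain alarm) = 0.04·0.76·0.95 + 0.31·0.76·0.05 + 0.56·0.24·0.95 + 0.68·0.24·0.05
        = 0.028880 + 0.011780 + 0.127680 + 0.008160 = 0.176500
Configurations with overloaded truck contribute 0.135840, so
  P(overloaded truck | strain alarm) = 0.135840 / 0.176500 ≈ 0.7696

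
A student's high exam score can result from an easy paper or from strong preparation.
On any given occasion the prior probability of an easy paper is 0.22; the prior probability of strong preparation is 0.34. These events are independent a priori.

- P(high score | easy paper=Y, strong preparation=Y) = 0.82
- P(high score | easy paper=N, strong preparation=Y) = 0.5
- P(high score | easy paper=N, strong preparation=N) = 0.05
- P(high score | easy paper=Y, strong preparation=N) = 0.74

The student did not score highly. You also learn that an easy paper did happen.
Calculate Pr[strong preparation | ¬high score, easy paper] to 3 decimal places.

Pr[strong preparation | ¬high score, easy paper] ≈ 0.263

Enumerate both values of strong preparation and weight by the priors:
  P(¬high score | easy paper) = 0.26×0.66 + 0.18×0.34
        = 0.171600 + 0.061200 = 0.232800
The terms with strong preparation present sum to 0.061200, so
  P(strong preparation | ¬high score, easy paper) = 0.061200 / 0.232800 ≈ 0.263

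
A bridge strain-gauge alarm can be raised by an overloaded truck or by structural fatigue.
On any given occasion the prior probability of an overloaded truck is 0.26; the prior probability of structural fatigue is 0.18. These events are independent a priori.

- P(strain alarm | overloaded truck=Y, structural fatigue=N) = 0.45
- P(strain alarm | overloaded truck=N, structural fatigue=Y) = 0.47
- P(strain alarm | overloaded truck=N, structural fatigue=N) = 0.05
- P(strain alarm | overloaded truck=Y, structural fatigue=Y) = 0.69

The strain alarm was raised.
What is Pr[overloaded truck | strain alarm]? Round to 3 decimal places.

Numerator (weight on configurations with overloaded truck): 0.095940 + 0.032292 = 0.128232
Normalizer over all consistent configurations: 0.05*0.74*0.82 + 0.47*0.74*0.18 + 0.45*0.26*0.82 + 0.69*0.26*0.18 = 0.221176
P(overloaded truck | strain alarm) = 0.128232/0.221176 ≈ 0.580

Pr[overloaded truck | strain alarm] ≈ 0.580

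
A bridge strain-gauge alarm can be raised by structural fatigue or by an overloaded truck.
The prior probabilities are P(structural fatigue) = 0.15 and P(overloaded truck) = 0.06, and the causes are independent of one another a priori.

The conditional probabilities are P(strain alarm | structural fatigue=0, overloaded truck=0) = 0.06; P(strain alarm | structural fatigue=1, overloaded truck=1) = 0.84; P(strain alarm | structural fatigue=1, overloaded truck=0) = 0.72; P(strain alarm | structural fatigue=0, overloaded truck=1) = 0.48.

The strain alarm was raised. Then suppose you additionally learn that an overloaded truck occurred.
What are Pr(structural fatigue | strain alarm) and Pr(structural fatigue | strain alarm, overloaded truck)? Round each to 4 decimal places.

Pr(structural fatigue | strain alarm) ≈ 0.6010; Pr(structural fatigue | strain alarm, overloaded truck) ≈ 0.2360

Weight on structural fatigue=true, given the evidence: 0.101520 + 0.007560 = 0.109080
The normalizing constant is 0.06×0.85×0.94 + 0.48×0.85×0.06 + 0.72×0.15×0.94 + 0.84×0.15×0.06 = 0.181500
P(structural fatigue | strain alarm) = 0.109080/0.181500 ≈ 0.6010

With the extra evidence:
For the numerator, keep only structural fatigue=true terms: 0.84*0.15 = 0.126000
Denominator P(strain alarm | overloaded truck): 0.48*0.85 + 0.84*0.15 = 0.534000
Posterior = 0.126000 / 0.534000 ≈ 0.2360
Conditioning on overloaded truck lowers the posterior on structural fatigue: the classic explaining-away effect in a common-effect structure.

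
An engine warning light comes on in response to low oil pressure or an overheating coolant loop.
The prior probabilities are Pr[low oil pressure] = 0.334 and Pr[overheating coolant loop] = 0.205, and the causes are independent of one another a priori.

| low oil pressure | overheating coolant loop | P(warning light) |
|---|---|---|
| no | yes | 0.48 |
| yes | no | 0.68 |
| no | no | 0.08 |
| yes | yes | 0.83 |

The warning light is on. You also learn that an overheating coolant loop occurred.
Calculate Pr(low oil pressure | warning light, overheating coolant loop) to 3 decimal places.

Pr(low oil pressure | warning light, overheating coolant loop) ≈ 0.464

Numerator (weight on configurations with low oil pressure): 0.83*0.334 = 0.277220
Normalizer over all consistent configurations: 0.48*0.666 + 0.83*0.334 = 0.596900
P(low oil pressure | warning light, overheating coolant loop) = 0.277220/0.596900 ≈ 0.464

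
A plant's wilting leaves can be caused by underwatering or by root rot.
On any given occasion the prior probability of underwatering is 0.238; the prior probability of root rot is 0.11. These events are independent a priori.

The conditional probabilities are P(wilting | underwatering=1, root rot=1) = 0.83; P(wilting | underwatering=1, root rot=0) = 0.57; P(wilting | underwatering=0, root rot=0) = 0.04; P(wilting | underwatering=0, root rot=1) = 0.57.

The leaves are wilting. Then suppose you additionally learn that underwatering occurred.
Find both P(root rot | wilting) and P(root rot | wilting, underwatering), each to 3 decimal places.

P(root rot | wilting) ≈ 0.320; P(root rot | wilting, underwatering) ≈ 0.153

P(wilting) = 0.04×0.762×0.89 + 0.57×0.762×0.11 + 0.57×0.238×0.89 + 0.83×0.238×0.11 = 0.027127 + 0.047777 + 0.120737 + 0.021729 = 0.217370
Restricting to configurations with root rot present: 0.047777 + 0.021729 = 0.069506.
P(root rot | wilting) = 0.069506 / 0.217370 ≈ 0.320

Now also conditioning on underwatering=true:
P(wilting | underwatering) = 0.57·0.89 + 0.83·0.11 = 0.507300 + 0.091300 = 0.598600
Of this, 0.091300 comes from 0.83·0.11 (the root rot=true cases).
P(root rot | wilting, underwatering) = 0.091300 / 0.598600 ≈ 0.153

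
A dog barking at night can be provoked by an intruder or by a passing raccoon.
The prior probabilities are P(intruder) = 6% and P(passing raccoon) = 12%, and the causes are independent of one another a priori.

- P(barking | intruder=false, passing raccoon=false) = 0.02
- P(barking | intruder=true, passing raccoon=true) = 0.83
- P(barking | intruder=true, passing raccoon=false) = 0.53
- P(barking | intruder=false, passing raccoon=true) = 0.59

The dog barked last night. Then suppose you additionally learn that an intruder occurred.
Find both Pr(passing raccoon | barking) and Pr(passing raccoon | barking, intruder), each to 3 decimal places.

Pr(passing raccoon | barking) ≈ 0.620; Pr(passing raccoon | barking, intruder) ≈ 0.176

By total probability over the 4 (intruder, passing raccoon) configurations:
  P(barking) = 0.02*0.94*0.88 + 0.59*0.94*0.12 + 0.53*0.06*0.88 + 0.83*0.06*0.12
        = 0.016544 + 0.066552 + 0.027984 + 0.005976 = 0.117056
The terms with passing raccoon present sum to 0.072528, so
  P(passing raccoon | barking) = 0.072528 / 0.117056 ≈ 0.620

With the extra evidence:
Enumerate both values of passing raccoon and weight by the priors:
  P(barking | intruder) = 0.53×0.88 + 0.83×0.12
        = 0.466400 + 0.099600 = 0.566000
The terms with passing raccoon present sum to 0.099600, so
  P(passing raccoon | barking, intruder) = 0.099600 / 0.566000 ≈ 0.176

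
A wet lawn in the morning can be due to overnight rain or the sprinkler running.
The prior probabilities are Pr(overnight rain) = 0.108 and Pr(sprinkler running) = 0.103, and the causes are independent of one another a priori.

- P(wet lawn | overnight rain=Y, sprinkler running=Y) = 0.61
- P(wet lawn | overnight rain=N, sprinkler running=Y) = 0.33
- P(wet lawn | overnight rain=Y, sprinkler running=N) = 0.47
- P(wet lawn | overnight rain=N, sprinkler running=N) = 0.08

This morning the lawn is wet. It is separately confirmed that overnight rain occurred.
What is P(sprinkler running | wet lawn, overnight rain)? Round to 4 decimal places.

P(sprinkler running | wet lawn, overnight rain) ≈ 0.1297

Numerator (weight on configurations with sprinkler running): 0.61*0.103 = 0.062830
Denominator P(wet lawn | overnight rain): 0.47*0.897 + 0.61*0.103 = 0.484420
Posterior = 0.062830 / 0.484420 ≈ 0.1297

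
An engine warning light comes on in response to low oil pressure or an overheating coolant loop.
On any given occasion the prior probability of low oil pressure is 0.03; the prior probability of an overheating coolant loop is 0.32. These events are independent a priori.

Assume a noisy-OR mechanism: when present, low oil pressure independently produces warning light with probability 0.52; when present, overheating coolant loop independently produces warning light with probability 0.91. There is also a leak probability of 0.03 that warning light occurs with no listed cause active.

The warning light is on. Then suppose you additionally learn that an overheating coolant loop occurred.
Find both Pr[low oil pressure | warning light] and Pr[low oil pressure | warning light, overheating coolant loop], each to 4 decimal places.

Under noisy-OR, P(warning light | causes) = 1 − (1−0.03)·∏(1−qᵢ) over the active causes.
P(warning light) = 0.03×0.97×0.68 + 0.9127×0.97×0.32 + 0.5344×0.03×0.68 + 0.958096×0.03×0.32 = 0.019788 + 0.283302 + 0.010902 + 0.009198 = 0.323190
The low oil pressure-present share is 0.010902 + 0.009198 = 0.020100.
So P(low oil pressure | warning light) = 0.020100/0.323190 ≈ 0.0622.

Now also conditioning on overheating coolant loop=true:
P(warning light | overheating coolant loop) = 0.9127*0.97 + 0.958096*0.03 = 0.885319 + 0.028743 = 0.914062
The low oil pressure-present share is 0.958096*0.03 = 0.028743.
P(low oil pressure | warning light, overheating coolant loop) = 0.028743 / 0.914062 ≈ 0.0314
Conditioning on overheating coolant loop lowers the posterior on low oil pressure: the classic explaining-away effect in a common-effect structure.

Pr[low oil pressure | warning light] ≈ 0.0622; Pr[low oil pressure | warning light, overheating coolant loop] ≈ 0.0314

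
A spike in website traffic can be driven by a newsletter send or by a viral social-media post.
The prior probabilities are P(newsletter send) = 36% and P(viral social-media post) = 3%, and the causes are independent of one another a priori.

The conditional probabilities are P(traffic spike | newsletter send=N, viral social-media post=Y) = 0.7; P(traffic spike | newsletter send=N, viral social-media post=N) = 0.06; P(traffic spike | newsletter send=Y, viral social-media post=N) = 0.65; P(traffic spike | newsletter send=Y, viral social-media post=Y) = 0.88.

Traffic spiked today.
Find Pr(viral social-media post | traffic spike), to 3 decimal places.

Pr(viral social-media post | traffic spike) ≈ 0.080

For the numerator, keep only viral social-media post=true terms: 0.013440 + 0.009504 = 0.022944
Denominator P(traffic spike): 0.06·0.64·0.97 + 0.7·0.64·0.03 + 0.65·0.36·0.97 + 0.88·0.36·0.03 = 0.287172
P(viral social-media post | traffic spike) = 0.022944/0.287172 ≈ 0.080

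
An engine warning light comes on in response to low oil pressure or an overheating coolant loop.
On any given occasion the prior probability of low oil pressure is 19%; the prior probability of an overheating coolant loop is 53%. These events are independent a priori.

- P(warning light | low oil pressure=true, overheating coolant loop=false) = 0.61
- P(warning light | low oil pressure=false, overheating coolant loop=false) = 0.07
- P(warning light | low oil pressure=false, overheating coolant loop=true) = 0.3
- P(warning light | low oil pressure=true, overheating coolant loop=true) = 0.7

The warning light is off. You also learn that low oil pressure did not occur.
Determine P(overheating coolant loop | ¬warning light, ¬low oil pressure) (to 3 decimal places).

P(overheating coolant loop | ¬warning light, ¬low oil pressure) ≈ 0.459

Weight on overheating coolant loop=true, given the evidence: 0.7*0.53 = 0.371000
The normalizing constant is 0.93*0.47 + 0.7*0.53 = 0.808100
Posterior = 0.371000 / 0.808100 ≈ 0.459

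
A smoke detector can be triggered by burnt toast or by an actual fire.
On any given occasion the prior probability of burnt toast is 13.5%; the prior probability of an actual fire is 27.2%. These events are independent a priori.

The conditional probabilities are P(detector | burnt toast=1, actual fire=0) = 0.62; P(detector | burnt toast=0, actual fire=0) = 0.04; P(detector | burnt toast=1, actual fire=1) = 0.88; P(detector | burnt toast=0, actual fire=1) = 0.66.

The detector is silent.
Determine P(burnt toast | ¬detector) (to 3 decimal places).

P(¬detector) = 0.96*0.865*0.728 + 0.34*0.865*0.272 + 0.38*0.135*0.728 + 0.12*0.135*0.272 = 0.604531 + 0.079995 + 0.037346 + 0.004406 = 0.726278
Of this, 0.041752 comes from 0.037346 + 0.004406 (the burnt toast=true cases).
P(burnt toast | ¬detector) = 0.041752 / 0.726278 ≈ 0.057

P(burnt toast | ¬detector) ≈ 0.057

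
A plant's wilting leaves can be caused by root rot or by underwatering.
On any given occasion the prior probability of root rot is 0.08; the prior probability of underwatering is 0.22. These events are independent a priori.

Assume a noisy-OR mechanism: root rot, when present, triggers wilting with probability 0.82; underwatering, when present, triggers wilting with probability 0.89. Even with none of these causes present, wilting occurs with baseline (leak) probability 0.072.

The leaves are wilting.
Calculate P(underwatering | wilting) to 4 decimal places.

P(underwatering | wilting) ≈ 0.6576

Under noisy-OR, P(wilting | causes) = 1 − (1−0.072)·∏(1−qᵢ) over the active causes.
P(wilting) = 0.072*0.92*0.78 + 0.89792*0.92*0.22 + 0.83296*0.08*0.78 + 0.981626*0.08*0.22 = 0.051667 + 0.181739 + 0.051977 + 0.017277 = 0.302660
The underwatering-present share is 0.181739 + 0.017277 = 0.199016.
P(underwatering | wilting) = 0.199016 / 0.302660 ≈ 0.6576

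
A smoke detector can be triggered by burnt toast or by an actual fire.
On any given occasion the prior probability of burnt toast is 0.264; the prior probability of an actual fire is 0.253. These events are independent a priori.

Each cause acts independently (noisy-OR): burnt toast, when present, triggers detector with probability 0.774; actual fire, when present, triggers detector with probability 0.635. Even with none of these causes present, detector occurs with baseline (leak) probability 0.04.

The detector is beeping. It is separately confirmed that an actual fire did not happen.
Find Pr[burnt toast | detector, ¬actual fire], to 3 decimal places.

Pr[burnt toast | detector, ¬actual fire] ≈ 0.875

Under noisy-OR, P(detector | causes) = 1 − (1−0.04)·∏(1−qᵢ) over the active causes.
P(detector | ¬actual fire) = 0.04×0.736 + 0.78304×0.264 = 0.029440 + 0.206723 = 0.236163
Restricting to configurations with burnt toast present: 0.78304×0.264 = 0.206723.
So P(burnt toast | detector, ¬actual fire) = 0.206723/0.236163 ≈ 0.875.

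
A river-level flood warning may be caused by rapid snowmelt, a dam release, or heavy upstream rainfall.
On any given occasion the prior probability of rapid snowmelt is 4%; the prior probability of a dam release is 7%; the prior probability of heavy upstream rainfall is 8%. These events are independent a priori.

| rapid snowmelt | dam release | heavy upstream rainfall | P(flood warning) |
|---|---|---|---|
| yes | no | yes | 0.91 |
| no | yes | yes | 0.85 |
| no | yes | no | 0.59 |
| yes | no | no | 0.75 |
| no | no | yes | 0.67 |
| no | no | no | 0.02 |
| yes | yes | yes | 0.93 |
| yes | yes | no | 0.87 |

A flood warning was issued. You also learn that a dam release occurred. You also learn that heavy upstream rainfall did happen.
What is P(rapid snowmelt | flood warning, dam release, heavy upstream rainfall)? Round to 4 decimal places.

P(rapid snowmelt | flood warning, dam release, heavy upstream rainfall) ≈ 0.0436

P(flood warning | dam release, heavy upstream rainfall) = 0.85×0.96 + 0.93×0.04 = 0.816000 + 0.037200 = 0.853200
Of this, 0.037200 comes from 0.93×0.04 (the rapid snowmelt=true cases).
So P(rapid snowmelt | flood warning, dam release, heavy upstream rainfall) = 0.037200/0.853200 ≈ 0.0436.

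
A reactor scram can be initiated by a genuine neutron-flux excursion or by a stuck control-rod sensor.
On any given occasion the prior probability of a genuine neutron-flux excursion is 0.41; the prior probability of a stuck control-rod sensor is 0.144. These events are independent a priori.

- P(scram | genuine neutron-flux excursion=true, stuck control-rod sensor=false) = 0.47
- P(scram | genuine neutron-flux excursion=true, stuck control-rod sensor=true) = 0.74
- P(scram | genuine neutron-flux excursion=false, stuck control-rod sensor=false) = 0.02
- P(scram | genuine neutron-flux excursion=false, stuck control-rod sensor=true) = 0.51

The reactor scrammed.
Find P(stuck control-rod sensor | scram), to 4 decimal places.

P(stuck control-rod sensor | scram) ≈ 0.3320

Numerator (weight on configurations with stuck control-rod sensor): 0.043330 + 0.043690 = 0.087020
Denominator P(scram): 0.02·0.59·0.856 + 0.51·0.59·0.144 + 0.47·0.41·0.856 + 0.74·0.41·0.144 = 0.262072
P(stuck control-rod sensor | scram) = 0.087020/0.262072 ≈ 0.3320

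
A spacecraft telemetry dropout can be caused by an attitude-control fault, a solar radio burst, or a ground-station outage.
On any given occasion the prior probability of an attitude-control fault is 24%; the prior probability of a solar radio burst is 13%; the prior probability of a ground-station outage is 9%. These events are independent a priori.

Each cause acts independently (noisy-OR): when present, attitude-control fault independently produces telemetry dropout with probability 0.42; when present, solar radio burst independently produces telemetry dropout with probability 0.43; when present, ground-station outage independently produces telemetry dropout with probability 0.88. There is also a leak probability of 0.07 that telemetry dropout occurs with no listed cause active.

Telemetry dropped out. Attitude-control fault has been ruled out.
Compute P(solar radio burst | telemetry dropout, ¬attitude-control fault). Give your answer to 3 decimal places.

Under noisy-OR, P(telemetry dropout | causes) = 1 − (1−0.07)·∏(1−qᵢ) over the active causes.
Weight on solar radio burst=true, given the evidence: 0.055589 + 0.010956 = 0.066545
Normalizer over all consistent configurations: 0.07*0.87*0.91 + 0.8884*0.87*0.09 + 0.4699*0.13*0.91 + 0.936388*0.13*0.09 = 0.191526
Posterior = 0.066545 / 0.191526 ≈ 0.347

P(solar radio burst | telemetry dropout, ¬attitude-control fault) ≈ 0.347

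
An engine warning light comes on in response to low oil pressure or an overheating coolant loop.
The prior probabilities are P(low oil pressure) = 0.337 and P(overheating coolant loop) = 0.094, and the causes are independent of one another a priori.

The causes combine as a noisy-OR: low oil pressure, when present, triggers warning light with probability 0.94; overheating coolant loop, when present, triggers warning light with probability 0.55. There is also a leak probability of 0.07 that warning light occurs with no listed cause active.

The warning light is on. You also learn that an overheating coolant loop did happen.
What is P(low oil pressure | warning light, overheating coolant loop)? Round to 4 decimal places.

P(low oil pressure | warning light, overheating coolant loop) ≈ 0.4601

Under noisy-OR, P(warning light | causes) = 1 − (1−0.07)·∏(1−qᵢ) over the active causes.
Sum P(warning light|·) weighted by the priors over both values of low oil pressure:
  P(warning light | overheating coolant loop) = 0.5815*0.663 + 0.97489*0.337
        = 0.385535 + 0.328538 = 0.714073
The terms with low oil pressure present sum to 0.328538, so
  P(low oil pressure | warning light, overheating coolant loop) = 0.328538 / 0.714073 ≈ 0.4601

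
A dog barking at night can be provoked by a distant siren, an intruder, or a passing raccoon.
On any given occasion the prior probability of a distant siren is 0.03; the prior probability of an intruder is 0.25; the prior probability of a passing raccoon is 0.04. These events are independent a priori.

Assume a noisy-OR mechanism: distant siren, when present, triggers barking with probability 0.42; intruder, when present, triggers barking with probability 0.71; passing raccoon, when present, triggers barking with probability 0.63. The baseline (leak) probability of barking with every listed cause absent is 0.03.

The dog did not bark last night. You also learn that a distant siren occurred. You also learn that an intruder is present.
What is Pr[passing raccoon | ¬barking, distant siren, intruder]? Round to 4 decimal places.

Pr[passing raccoon | ¬barking, distant siren, intruder] ≈ 0.0152

Under noisy-OR, P(barking | causes) = 1 − (1−0.03)·∏(1−qᵢ) over the active causes.
For the numerator, keep only passing raccoon=true terms: 0.060367*0.04 = 0.002415
Denominator P(¬barking | distant siren, intruder): 0.163154*0.96 + 0.060367*0.04 = 0.159043
P(passing raccoon | ¬barking, distant siren, intruder) = 0.002415/0.159043 ≈ 0.0152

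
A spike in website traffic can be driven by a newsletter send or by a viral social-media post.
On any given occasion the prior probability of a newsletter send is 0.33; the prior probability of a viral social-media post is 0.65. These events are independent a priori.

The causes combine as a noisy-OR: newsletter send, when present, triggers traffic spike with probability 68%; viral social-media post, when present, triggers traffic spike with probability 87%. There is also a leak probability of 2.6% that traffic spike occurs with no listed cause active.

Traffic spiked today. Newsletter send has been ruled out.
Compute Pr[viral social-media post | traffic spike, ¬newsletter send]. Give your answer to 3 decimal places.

Under noisy-OR, P(traffic spike | causes) = 1 − (1−0.026)·∏(1−qᵢ) over the active causes.
P(traffic spike | ¬newsletter send) = 0.026*0.35 + 0.87338*0.65 = 0.009100 + 0.567697 = 0.576797
The viral social-media post-present share is 0.87338*0.65 = 0.567697.
P(viral social-media post | traffic spike, ¬newsletter send) = 0.567697 / 0.576797 ≈ 0.984

Pr[viral social-media post | traffic spike, ¬newsletter send] ≈ 0.984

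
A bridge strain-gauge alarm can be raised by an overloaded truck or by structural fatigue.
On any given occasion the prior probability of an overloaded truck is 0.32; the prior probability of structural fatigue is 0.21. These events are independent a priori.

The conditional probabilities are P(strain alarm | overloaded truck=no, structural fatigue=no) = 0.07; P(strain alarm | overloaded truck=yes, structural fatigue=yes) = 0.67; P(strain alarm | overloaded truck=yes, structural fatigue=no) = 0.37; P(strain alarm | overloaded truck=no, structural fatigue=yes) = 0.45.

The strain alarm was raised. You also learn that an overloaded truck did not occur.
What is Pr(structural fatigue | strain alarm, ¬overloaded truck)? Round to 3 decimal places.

P(strain alarm | ¬overloaded truck) = 0.07·0.79 + 0.45·0.21 = 0.055300 + 0.094500 = 0.149800
Of this, 0.094500 comes from 0.45·0.21 (the structural fatigue=true cases).
P(structural fatigue | strain alarm, ¬overloaded truck) = 0.094500 / 0.149800 ≈ 0.631

Pr(structural fatigue | strain alarm, ¬overloaded truck) ≈ 0.631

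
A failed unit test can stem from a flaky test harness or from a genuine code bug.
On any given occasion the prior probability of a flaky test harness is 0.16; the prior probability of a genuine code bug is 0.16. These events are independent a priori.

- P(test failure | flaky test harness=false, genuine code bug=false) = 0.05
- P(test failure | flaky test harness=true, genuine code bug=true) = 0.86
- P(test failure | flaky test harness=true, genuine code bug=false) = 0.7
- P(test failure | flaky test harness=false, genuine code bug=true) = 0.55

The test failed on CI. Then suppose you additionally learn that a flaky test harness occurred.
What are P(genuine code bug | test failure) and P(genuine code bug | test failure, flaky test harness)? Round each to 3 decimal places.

P(genuine code bug | test failure) ≈ 0.426; P(genuine code bug | test failure, flaky test harness) ≈ 0.190

P(test failure) = 0.05*0.84*0.84 + 0.55*0.84*0.16 + 0.7*0.16*0.84 + 0.86*0.16*0.16 = 0.035280 + 0.073920 + 0.094080 + 0.022016 = 0.225296
The genuine code bug-present share is 0.073920 + 0.022016 = 0.095936.
P(genuine code bug | test failure) = 0.095936 / 0.225296 ≈ 0.426

Now condition on the additional information:
Numerator (weight on configurations with genuine code bug): 0.86*0.16 = 0.137600
Denominator P(test failure | flaky test harness): 0.7*0.84 + 0.86*0.16 = 0.725600
Posterior = 0.137600 / 0.725600 ≈ 0.190
— flaky test harness explains away the evidence for genuine code bug.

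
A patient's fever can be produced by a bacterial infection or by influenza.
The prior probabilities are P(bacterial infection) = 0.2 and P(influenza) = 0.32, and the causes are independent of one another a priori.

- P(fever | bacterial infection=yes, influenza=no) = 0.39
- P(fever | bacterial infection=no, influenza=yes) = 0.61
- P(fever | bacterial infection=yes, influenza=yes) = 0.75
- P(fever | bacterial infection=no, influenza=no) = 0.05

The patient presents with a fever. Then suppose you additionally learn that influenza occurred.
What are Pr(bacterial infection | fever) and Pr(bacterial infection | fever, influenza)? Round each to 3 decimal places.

Pr(bacterial infection | fever) ≈ 0.355; Pr(bacterial infection | fever, influenza) ≈ 0.235

For the numerator, keep only bacterial infection=true terms: 0.053040 + 0.048000 = 0.101040
Denominator P(fever): 0.05·0.8·0.68 + 0.61·0.8·0.32 + 0.39·0.2·0.68 + 0.75·0.2·0.32 = 0.284400
P(bacterial infection | fever) = 0.101040/0.284400 ≈ 0.355

Now also conditioning on influenza=true:
Enumerate both values of bacterial infection and weight by the priors:
  P(fever | influenza) = 0.61*0.8 + 0.75*0.2
        = 0.488000 + 0.150000 = 0.638000
Keeping only the bacterial infection-present terms gives 0.150000, so
  P(bacterial infection | fever, influenza) = 0.150000 / 0.638000 ≈ 0.235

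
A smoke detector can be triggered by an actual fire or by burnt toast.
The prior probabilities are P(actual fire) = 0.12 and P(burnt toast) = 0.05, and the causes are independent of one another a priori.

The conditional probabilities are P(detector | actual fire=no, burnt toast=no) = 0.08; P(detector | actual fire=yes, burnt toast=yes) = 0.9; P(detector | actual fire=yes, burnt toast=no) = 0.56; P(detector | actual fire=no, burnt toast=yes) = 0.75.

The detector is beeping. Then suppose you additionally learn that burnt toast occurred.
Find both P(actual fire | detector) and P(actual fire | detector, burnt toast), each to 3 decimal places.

P(detector) = 0.08×0.88×0.95 + 0.75×0.88×0.05 + 0.56×0.12×0.95 + 0.9×0.12×0.05 = 0.066880 + 0.033000 + 0.063840 + 0.005400 = 0.169120
Of this, 0.069240 comes from 0.063840 + 0.005400 (the actual fire=true cases).
So P(actual fire | detector) = 0.069240/0.169120 ≈ 0.409.

Now also conditioning on burnt toast=true:
Numerator (weight on configurations with actual fire): 0.9×0.12 = 0.108000
The normalizing constant is 0.75×0.88 + 0.9×0.12 = 0.768000
Posterior = 0.108000 / 0.768000 ≈ 0.141
Conditioning on burnt toast lowers the posterior on actual fire: the classic explaining-away effect in a common-effect structure.

P(actual fire | detector) ≈ 0.409; P(actual fire | detector, burnt toast) ≈ 0.141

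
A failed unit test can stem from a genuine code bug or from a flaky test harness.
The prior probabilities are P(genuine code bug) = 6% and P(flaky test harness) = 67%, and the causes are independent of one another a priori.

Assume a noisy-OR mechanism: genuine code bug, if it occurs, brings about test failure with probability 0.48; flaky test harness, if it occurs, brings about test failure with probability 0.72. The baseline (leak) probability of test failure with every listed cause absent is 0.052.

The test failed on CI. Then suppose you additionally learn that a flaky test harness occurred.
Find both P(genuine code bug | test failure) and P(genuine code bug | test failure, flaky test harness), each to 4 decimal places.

Under noisy-OR, P(test failure | causes) = 1 − (1−0.052)·∏(1−qᵢ) over the active causes.
P(test failure) = 0.052×0.94×0.33 + 0.73456×0.94×0.67 + 0.50704×0.06×0.33 + 0.861971×0.06×0.67 = 0.016130 + 0.462626 + 0.010039 + 0.034651 = 0.523446
Restricting to configurations with genuine code bug present: 0.010039 + 0.034651 = 0.044690.
Hence the posterior is 0.044690/0.523446 ≈ 0.0854.

With the extra evidence:
Weight on genuine code bug=true, given the evidence: 0.861971×0.06 = 0.051718
The normalizing constant is 0.73456×0.94 + 0.861971×0.06 = 0.742204
Posterior = 0.051718 / 0.742204 ≈ 0.0697

P(genuine code bug | test failure) ≈ 0.0854; P(genuine code bug | test failure, flaky test harness) ≈ 0.0697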